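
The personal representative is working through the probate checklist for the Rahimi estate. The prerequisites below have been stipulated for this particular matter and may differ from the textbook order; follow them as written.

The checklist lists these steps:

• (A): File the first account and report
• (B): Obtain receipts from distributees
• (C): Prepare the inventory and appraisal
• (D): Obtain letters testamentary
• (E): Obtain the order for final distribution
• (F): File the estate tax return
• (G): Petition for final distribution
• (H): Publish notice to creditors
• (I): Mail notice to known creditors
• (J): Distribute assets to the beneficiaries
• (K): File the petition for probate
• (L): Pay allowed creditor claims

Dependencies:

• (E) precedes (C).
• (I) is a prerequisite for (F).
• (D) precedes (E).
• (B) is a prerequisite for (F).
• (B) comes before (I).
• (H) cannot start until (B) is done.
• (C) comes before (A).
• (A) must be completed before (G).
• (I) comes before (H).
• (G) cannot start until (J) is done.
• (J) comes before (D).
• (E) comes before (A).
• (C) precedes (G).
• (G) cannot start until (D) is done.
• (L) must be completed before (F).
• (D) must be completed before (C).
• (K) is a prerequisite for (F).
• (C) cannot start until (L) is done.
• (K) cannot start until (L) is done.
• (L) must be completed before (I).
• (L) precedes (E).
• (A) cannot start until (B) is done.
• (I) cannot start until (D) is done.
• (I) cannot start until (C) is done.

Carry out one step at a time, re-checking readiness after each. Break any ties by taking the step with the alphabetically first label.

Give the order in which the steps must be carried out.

(B), (J), (D), (L), (E), (C), (A), (G), (I), (H), (K), (F)

(B), (J) and (L) have no prerequisites; (B) has the earlier label, so (B) is first.
(J) and (L) are both available; (J) has the earlier label → (J).
(D) now also ready, so the ready set is {(D), (L)}; (D) has the earlier label → (D).
Next only (L) has its prerequisites met → (L).
Now (E) and (K) have their prerequisites met. (E) has the earlier label, so (E) next.
Ready: (C) and (K). (C) has the earlier label → (C).
(A), (I) and (K) are all available; (A) has the earlier label → (A).
(G), (I) and (K) are all available; (G) has the earlier label → (G).
Ready: (I) and (K). (I) has the earlier label → (I).
(H) and (K) are both available; (H) has the earlier label → (H).
That leaves (K) as the only ready step → (K).
Next only (F) has its prerequisites met → (F).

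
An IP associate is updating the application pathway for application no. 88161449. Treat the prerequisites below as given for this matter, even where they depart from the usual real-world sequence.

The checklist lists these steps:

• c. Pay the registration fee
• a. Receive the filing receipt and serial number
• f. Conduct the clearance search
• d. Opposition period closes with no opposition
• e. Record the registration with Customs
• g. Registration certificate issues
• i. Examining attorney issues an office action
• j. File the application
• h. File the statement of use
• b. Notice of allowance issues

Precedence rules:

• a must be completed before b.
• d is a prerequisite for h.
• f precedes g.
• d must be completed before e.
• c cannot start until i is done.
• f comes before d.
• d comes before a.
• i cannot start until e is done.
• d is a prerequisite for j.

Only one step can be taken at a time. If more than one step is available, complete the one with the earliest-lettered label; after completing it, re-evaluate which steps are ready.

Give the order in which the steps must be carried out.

f has no prerequisites → f first.
Ready: d and g. d has the earlier label → d.
Ready: a, e, g, h and j. a has the earlier label → a.
b now also ready, so the ready set is {b, e, g, h, j}; b has the earlier label → b.
e, g, h and j are all available; e has the earlier label → e.
i now also ready, so the ready set is {g, h, i, j}; g has the earlier label → g.
h, i and j are all available; h has the earlier label → h.
Ready: i and j. i has the earlier label → i.
c and j are both available; c has the earlier label → c.
That leaves j as the only ready step → j.

f → d → a → b → e → g → h → i → c → j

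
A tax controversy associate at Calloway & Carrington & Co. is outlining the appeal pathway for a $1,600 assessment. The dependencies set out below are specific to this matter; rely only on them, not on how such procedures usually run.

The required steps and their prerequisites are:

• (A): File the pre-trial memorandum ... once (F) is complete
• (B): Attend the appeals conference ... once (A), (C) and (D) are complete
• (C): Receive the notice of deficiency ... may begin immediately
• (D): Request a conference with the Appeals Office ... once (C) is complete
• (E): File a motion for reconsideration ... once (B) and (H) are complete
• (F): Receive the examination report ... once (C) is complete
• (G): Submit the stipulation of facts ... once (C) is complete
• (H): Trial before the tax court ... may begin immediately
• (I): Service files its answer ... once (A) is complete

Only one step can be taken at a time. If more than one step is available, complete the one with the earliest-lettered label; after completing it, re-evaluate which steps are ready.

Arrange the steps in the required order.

Nothing is required for (C) and (H). (C) has the earlier label → (C) first.
Now (D), (F), (G) and (H) have their prerequisites met. (D) has the earlier label, so (D) next.
Ready: (F), (G) and (H). (F) has the earlier label → (F).
Ready: (A), (G) and (H). (A) has the earlier label → (A).
(B) and (I) now also ready, so the ready set is {(B), (G), (H), (I)}; (B) has the earlier label → (B).
Now (G), (H) and (I) have their prerequisites met. (G) has the earlier label, so (G) next.
Ready: (H) and (I). (H) has the earlier label → (H).
(E) now also ready, so the ready set is {(E), (I)}; (E) has the earlier label → (E).
(I) needed (A), now all done → (I).

(C) → (D) → (F) → (A) → (B) → (G) → (H) → (E) → (I)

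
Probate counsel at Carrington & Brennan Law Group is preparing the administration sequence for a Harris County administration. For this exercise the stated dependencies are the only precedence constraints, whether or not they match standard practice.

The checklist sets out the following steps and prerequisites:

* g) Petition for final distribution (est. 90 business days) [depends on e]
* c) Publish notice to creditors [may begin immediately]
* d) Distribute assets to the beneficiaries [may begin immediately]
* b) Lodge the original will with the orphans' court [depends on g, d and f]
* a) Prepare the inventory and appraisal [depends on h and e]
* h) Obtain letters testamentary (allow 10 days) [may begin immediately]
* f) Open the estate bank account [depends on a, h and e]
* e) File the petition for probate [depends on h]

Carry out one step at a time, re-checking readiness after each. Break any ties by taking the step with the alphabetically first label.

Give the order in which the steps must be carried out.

c, d and h have no prerequisites; c has the earlier label, so c is first.
Ready: d and h. d has the earlier label → d.
Next only h has its prerequisites met → h.
e needed h, now all done → e.
a and g are both available; a has the earlier label → a.
Ready: f and g. f has the earlier label → f.
g needed e, now all done → g.
That leaves b as the only ready step → b.

c → d → h → e → a → f → g → b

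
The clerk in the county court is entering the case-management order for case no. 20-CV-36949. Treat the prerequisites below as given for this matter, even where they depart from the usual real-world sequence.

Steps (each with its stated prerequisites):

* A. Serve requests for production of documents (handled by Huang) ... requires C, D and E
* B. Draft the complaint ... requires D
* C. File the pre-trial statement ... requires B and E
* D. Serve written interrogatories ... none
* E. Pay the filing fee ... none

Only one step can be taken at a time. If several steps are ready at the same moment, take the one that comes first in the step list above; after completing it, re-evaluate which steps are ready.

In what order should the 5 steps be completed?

D B E C A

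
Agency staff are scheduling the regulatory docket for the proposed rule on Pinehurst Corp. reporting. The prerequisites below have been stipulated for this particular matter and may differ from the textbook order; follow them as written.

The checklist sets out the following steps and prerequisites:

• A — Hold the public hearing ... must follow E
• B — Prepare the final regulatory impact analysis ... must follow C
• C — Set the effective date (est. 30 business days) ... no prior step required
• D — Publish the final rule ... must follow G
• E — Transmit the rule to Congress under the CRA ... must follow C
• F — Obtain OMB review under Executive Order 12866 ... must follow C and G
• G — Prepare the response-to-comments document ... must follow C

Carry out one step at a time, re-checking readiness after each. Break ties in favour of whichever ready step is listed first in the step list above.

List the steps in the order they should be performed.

C, B, E, A, G, D, F

C has no prerequisites → C first.
B, E and G are all available; B is listed earlier → B.
E and G are both available; E is listed earlier → E.
A and G are both available; A is listed earlier → A.
G needed C, now all done → G.
Ready: D and F. D is listed earlier → D.
Next only F has its prerequisites met → F.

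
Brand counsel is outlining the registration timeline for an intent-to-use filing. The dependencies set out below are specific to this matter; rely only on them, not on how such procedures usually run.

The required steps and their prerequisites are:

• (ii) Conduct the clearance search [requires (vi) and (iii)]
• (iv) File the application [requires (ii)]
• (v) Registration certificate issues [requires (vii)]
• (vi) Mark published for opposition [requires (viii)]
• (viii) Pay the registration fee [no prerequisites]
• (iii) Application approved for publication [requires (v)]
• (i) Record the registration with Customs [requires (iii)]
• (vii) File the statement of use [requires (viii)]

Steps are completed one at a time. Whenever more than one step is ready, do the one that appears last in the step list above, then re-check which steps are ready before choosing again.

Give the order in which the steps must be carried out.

(viii) (vii) (vi) (v) (iii) (i) (ii) (iv)

(viii) is the only step with nothing outstanding, so it goes first.
Ready: (vii) and (vi). (vii) is listed later → (vii).
Now (vi) and (v) have their prerequisites met. (vi) is listed later, so (vi) next.
(v) needed (vii), now all done → (v).
(iii) is the only step now ready → (iii).
Now (i) and (ii) have their prerequisites met. (i) is listed later, so (i) next.
(ii) needed (iii) and (vi), now all done → (ii).
(iv) needed (ii), now all done → (iv).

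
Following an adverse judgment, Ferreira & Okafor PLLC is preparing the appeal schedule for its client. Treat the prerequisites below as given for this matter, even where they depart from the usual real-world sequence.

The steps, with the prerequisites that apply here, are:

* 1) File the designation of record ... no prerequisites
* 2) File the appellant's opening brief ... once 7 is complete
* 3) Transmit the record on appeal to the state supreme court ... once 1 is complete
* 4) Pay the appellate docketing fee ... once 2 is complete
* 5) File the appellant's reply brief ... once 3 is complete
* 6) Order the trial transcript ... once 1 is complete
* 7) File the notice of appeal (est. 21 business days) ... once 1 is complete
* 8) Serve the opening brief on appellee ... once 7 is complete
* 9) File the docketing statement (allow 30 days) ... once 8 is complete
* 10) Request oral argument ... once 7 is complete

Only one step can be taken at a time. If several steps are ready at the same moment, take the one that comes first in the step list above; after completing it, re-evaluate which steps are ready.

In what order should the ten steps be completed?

1 → 3 → 5 → 6 → 7 → 2 → 4 → 8 → 9 → 10

1 has no prerequisites → 1 first.
Ready: 3, 6 and 7. 3 is listed earlier → 3.
5 now also ready, so the ready set is {5, 6, 7}; 5 is listed earlier → 5.
6 and 7 are both available; 6 is listed earlier → 6.
7 needed 1, now all done → 7.
Now 2, 8 and 10 have their prerequisites met. 2 is listed earlier, so 2 next.
4, 8 and 10 are all available; 4 is listed earlier → 4.
Now 8 and 10 have their prerequisites met. 8 is listed earlier, so 8 next.
9 and 10 are both available; 9 is listed earlier → 9.
10 needed 7, now all done → 10.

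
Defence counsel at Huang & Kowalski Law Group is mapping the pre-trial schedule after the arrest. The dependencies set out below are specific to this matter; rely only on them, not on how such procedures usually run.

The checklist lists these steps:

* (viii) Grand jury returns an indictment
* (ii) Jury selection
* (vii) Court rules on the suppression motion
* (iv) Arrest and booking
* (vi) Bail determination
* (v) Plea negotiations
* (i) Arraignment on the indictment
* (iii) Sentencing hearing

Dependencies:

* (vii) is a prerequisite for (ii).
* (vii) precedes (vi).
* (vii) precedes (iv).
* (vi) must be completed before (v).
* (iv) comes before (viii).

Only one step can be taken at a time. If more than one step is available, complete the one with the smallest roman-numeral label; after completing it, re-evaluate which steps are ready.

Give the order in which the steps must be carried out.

(i) → (iii) → (vii) → (ii) → (iv) → (vi) → (v) → (viii)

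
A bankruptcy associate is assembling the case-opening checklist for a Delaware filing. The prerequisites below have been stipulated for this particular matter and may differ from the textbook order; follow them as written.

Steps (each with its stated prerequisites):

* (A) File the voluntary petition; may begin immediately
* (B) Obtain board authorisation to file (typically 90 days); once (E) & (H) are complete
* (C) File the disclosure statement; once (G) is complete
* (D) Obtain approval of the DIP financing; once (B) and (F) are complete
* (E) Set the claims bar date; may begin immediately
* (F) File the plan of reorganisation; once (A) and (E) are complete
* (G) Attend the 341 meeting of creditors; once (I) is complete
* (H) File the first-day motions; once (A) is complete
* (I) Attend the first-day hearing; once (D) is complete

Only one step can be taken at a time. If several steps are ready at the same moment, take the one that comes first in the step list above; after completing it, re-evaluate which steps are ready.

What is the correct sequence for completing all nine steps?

Nothing is required for (A) and (E). (A) is listed earlier → (A) first.
Ready: (E) and (H). (E) is listed earlier → (E).
(F) and (H) are both available; (F) is listed earlier → (F).
That leaves (H) as the only ready step → (H).
(B) is the only step now ready → (B).
(D) needed (B) and (F), now all done → (D).
Next only (I) has its prerequisites met → (I).
That leaves (G) as the only ready step → (G).
That leaves (C) as the only ready step → (C).

(A), (E), (F), (H), (B), (D), (I), (G), (C)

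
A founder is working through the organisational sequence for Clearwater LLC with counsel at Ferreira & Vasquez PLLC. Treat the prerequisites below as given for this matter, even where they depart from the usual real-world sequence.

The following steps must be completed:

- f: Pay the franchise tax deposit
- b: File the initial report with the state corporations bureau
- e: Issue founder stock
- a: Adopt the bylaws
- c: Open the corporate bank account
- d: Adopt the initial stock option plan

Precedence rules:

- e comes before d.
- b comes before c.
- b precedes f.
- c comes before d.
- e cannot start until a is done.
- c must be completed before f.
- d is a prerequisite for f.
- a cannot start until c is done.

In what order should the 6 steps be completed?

b, c, a, e, d, f

b has no prerequisites → b first.
c needed b, now all done → c.
That leaves a as the only ready step → a.
e needed a, now all done → e.
That leaves d as the only ready step → d.
f needed b, c and d, now all done → f.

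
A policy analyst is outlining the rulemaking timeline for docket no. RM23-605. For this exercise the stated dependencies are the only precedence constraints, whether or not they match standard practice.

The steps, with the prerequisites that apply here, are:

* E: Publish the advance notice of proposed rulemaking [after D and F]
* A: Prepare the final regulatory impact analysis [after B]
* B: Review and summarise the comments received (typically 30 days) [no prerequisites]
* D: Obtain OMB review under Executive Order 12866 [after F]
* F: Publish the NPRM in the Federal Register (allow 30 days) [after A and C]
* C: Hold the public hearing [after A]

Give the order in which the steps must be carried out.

B A C F D E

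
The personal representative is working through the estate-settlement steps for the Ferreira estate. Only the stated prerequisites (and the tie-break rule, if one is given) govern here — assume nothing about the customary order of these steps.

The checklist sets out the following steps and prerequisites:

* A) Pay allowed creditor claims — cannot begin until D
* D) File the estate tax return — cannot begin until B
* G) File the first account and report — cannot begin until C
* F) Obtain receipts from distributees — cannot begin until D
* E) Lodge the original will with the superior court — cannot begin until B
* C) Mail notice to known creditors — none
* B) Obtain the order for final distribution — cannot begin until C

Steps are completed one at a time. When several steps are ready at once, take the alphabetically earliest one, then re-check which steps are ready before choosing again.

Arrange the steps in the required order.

C, B, D, A, E, F, G

C is the only step with nothing outstanding, so it goes first.
Ready: B and G. B has the earlier label → B.
Ready: D, E and G. D has the earlier label → D.
A, E, F and G are all available; A has the earlier label → A.
Ready: E, F and G. E has the earlier label → E.
Now F and G have their prerequisites met. F has the earlier label, so F next.
G needed C, now all done → G.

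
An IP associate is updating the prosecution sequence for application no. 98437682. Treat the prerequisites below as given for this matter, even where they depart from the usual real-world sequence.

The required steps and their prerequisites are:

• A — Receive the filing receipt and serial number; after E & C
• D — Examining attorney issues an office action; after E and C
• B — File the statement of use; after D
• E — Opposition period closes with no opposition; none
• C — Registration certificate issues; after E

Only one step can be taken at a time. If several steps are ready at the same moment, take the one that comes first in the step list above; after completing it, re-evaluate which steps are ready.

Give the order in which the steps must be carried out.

Only E has no prerequisites, so it is first.
That leaves C as the only ready step → C.
Now A and D have their prerequisites met. A is listed earlier, so A next.
Next only D has its prerequisites met → D.
Next only B has its prerequisites met → B.

E C A D B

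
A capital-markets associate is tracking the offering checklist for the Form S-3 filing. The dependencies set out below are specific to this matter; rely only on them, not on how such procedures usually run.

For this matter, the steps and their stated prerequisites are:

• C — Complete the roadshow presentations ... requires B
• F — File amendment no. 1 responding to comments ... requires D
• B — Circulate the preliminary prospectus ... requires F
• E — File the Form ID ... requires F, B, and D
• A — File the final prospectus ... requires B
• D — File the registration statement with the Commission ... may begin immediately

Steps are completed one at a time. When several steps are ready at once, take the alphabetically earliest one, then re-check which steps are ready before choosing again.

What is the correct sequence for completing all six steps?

D is the only step with nothing outstanding, so it goes first.
F needed D, now all done → F.
Next only B has its prerequisites met → B.
Ready: A, C and E. A has the earlier label → A.
C and E are both available; C has the earlier label → C.
E needed B, D and F, now all done → E.

D F B A C E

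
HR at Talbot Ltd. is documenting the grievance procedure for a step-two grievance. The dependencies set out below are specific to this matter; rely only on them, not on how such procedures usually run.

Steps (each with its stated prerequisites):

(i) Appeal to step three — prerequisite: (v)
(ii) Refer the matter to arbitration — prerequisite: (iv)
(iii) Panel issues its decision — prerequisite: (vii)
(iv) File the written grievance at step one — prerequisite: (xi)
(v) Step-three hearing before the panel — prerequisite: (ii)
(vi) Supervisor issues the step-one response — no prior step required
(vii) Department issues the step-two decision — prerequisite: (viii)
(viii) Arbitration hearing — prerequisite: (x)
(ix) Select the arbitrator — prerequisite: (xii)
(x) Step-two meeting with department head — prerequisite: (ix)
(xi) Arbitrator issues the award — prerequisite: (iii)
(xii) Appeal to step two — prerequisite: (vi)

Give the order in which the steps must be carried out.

(vi), (xii), (ix), (x), (viii), (vii), (iii), (xi), (iv), (ii), (v), (i)

(vi) is the only step with nothing outstanding, so it goes first.
(xii) is the only step now ready → (xii).
(ix) needed (xii), now all done → (ix).
Next only (x) has its prerequisites met → (x).
(viii) needed (x), now all done → (viii).
That leaves (vii) as the only ready step → (vii).
That leaves (iii) as the only ready step → (iii).
That leaves (xi) as the only ready step → (xi).
Next only (iv) has its prerequisites met → (iv).
That leaves (ii) as the only ready step → (ii).
(v) is the only step now ready → (v).
(i) needed (v), now all done → (i).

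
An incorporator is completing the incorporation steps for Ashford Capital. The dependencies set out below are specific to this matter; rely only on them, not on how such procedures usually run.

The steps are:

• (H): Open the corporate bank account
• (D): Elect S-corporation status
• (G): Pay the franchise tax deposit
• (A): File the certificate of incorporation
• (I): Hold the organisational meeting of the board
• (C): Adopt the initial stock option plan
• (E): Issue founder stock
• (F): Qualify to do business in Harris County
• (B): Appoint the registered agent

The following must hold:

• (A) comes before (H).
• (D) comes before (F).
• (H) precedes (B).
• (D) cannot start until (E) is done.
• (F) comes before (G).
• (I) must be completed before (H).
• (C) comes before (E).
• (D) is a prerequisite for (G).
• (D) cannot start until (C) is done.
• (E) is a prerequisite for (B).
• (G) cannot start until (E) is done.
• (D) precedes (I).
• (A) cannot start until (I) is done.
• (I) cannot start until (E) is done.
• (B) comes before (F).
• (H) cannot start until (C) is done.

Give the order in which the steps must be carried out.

Only (C) has no prerequisites, so it is first.
(E) needed (C), now all done → (E).
(D) needed (C) and (E), now all done → (D).
(I) is the only step now ready → (I).
(A) needed (I), now all done → (A).
(H) is the only step now ready → (H).
Next only (B) has its prerequisites met → (B).
(F) needed (D) and (B), now all done → (F).
Next only (G) has its prerequisites met → (G).

(C), (E), (D), (I), (A), (H), (B), (F), (G)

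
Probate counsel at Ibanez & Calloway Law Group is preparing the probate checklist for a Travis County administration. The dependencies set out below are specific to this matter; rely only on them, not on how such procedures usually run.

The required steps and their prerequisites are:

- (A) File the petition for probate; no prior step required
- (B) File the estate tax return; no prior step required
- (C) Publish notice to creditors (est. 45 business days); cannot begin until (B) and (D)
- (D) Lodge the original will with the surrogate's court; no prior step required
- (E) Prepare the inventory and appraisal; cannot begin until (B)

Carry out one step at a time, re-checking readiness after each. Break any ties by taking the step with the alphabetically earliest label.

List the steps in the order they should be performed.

(A), (B), (D), (C), (E)

(A), (B) and (D) have no prerequisites; (A) has the earlier label, so (A) is first.
(B) and (D) are both available; (B) has the earlier label → (B).
(E) now also ready, so the ready set is {(D), (E)}; (D) has the earlier label → (D).
(C) now also ready, so the ready set is {(C), (E)}; (C) has the earlier label → (C).
(E) needed (B), now all done → (E).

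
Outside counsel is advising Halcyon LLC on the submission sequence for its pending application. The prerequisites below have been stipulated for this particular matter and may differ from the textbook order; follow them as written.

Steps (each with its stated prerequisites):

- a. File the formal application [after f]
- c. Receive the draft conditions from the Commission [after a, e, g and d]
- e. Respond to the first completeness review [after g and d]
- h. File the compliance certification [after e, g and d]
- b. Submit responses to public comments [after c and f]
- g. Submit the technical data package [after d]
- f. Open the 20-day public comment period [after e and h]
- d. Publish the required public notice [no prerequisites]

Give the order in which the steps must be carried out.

d is the only step with nothing outstanding, so it goes first.
Next only g has its prerequisites met → g.
Next only e has its prerequisites met → e.
h is the only step now ready → h.
Next only f has its prerequisites met → f.
a needed f, now all done → a.
That leaves c as the only ready step → c.
Next only b has its prerequisites met → b.

d → g → e → h → f → a → c → b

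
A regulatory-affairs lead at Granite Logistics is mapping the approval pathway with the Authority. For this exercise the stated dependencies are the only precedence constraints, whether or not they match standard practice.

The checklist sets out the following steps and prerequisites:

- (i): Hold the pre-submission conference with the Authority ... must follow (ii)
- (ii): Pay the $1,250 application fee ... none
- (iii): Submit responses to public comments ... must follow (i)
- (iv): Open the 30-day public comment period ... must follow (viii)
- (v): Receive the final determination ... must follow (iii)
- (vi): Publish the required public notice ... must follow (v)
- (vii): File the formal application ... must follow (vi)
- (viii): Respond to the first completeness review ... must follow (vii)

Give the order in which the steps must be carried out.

Only (ii) has no prerequisites, so it is first.
(i) needed (ii), now all done → (i).
(iii) is the only step now ready → (iii).
That leaves (v) as the only ready step → (v).
(vi) needed (v), now all done → (vi).
(vii) needed (vi), now all done → (vii).
That leaves (viii) as the only ready step → (viii).
(iv) is the only step now ready → (iv).

(ii) → (i) → (iii) → (v) → (vi) → (vii) → (viii) → (iv)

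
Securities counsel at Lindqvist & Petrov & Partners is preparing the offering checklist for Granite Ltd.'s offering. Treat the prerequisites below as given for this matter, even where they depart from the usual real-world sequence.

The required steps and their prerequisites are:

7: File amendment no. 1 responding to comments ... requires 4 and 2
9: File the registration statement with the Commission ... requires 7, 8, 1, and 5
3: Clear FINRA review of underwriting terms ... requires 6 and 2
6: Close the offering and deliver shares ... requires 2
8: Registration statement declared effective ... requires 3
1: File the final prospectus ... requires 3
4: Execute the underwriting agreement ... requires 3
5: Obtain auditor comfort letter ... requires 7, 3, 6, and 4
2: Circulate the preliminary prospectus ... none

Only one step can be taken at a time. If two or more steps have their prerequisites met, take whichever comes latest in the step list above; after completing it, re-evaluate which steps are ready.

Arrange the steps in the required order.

2, 6, 3, 4, 1, 8, 7, 5, 9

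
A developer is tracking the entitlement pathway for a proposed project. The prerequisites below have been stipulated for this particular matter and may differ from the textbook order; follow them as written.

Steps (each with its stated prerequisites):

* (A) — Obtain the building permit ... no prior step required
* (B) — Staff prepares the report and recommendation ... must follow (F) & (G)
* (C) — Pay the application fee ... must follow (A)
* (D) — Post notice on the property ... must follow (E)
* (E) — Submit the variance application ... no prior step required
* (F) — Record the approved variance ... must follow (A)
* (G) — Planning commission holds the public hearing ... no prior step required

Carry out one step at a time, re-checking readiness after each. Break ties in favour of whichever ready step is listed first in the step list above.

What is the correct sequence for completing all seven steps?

(A) (C) (E) (D) (F) (G) (B)

Nothing is required for (A), (E) and (G). (A) is listed earlier → (A) first.
(C), (E), (F) and (G) are all available; (C) is listed earlier → (C).
Ready: (E), (F) and (G). (E) is listed earlier → (E).
Ready: (D), (F) and (G). (D) is listed earlier → (D).
Now (F) and (G) have their prerequisites met. (F) is listed earlier, so (F) next.
That leaves (G) as the only ready step → (G).
(B) needed (F) and (G), now all done → (B).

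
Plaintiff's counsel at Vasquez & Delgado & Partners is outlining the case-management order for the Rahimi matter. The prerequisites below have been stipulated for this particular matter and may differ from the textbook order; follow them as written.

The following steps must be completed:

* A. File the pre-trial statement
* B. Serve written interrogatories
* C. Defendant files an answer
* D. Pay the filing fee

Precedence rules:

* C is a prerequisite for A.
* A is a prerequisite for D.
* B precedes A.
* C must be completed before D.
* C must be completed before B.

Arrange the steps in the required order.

C has no prerequisites → C first.
B needed C, now all done → B.
That leaves A as the only ready step → A.
D is the only step now ready → D.

C, B, A, D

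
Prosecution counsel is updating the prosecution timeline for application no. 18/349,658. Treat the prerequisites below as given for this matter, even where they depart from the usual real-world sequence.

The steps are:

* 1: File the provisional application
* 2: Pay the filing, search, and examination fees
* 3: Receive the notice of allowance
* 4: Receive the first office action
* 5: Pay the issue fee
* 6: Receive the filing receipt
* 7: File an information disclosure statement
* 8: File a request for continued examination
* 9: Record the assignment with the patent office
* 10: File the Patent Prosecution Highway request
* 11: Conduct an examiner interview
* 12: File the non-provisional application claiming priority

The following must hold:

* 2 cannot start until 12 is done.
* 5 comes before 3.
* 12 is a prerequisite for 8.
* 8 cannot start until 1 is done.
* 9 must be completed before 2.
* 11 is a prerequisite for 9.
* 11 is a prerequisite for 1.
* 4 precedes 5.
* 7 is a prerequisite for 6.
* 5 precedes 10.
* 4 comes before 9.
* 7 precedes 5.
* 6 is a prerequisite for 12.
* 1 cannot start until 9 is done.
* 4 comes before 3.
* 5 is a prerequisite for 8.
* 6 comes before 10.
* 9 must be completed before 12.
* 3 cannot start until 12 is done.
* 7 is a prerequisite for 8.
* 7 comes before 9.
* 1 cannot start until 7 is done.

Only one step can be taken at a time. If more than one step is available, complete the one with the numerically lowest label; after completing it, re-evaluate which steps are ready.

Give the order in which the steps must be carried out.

4 → 7 → 5 → 6 → 10 → 11 → 9 → 1 → 12 → 2 → 3 → 8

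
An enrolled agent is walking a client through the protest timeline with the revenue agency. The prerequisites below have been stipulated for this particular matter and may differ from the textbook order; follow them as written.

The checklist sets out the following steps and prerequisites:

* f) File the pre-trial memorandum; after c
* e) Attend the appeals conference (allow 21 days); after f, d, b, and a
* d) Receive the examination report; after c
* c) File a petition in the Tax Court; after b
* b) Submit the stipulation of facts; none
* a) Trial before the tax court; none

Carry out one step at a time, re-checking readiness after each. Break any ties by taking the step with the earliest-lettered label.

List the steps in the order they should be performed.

a and b have no prerequisites; a has the earlier label, so a is first.
Next only b has its prerequisites met → b.
Next only c has its prerequisites met → c.
Ready: d and f. d has the earlier label → d.
f needed c, now all done → f.
e needed a, b, d and f, now all done → e.

a b c d f e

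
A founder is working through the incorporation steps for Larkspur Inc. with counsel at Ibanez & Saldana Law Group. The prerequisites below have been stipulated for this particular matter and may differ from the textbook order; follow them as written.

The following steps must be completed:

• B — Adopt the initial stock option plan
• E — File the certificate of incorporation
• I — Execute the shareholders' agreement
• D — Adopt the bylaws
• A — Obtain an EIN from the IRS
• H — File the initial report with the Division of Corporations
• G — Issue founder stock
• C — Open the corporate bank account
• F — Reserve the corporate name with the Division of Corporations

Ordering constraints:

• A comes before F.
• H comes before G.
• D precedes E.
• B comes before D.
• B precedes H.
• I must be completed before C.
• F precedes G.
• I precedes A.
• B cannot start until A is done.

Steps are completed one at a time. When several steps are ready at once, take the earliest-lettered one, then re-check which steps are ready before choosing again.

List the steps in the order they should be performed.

I, A, B, C, D, E, F, H, G

I has no prerequisites → I first.
Now A and C have their prerequisites met. A has the earlier label, so A next.
B, C and F are all available; B has the earlier label → B.
D and H now also ready, so the ready set is {C, D, F, H}; C has the earlier label → C.
Now D, F and H have their prerequisites met. D has the earlier label, so D next.
E now also ready, so the ready set is {E, F, H}; E has the earlier label → E.
Ready: F and H. F has the earlier label → F.
H needed B, now all done → H.
G is the only step now ready → G.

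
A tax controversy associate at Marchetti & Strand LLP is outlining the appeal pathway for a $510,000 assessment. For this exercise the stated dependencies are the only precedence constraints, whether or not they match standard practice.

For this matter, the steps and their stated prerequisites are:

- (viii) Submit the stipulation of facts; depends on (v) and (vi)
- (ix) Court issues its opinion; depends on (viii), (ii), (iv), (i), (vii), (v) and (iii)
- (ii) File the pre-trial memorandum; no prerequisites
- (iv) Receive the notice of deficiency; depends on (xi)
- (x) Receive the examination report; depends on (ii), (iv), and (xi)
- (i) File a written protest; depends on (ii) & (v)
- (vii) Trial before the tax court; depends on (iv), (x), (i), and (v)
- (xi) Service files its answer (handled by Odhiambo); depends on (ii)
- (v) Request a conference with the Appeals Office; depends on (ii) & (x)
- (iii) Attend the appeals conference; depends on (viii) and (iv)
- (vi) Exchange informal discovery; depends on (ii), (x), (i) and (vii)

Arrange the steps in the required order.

(ii) has no prerequisites → (ii) first.
That leaves (xi) as the only ready step → (xi).
(iv) needed (xi), now all done → (iv).
That leaves (x) as the only ready step → (x).
(v) needed (ii) and (x), now all done → (v).
(i) needed (ii) and (v), now all done → (i).
Next only (vii) has its prerequisites met → (vii).
Next only (vi) has its prerequisites met → (vi).
Next only (viii) has its prerequisites met → (viii).
Next only (iii) has its prerequisites met → (iii).
(ix) needed (viii), (ii), (iv), (i), (vii), (v) and (iii), now all done → (ix).

(ii) (xi) (iv) (x) (v) (i) (vii) (vi) (viii) (iii) (ix)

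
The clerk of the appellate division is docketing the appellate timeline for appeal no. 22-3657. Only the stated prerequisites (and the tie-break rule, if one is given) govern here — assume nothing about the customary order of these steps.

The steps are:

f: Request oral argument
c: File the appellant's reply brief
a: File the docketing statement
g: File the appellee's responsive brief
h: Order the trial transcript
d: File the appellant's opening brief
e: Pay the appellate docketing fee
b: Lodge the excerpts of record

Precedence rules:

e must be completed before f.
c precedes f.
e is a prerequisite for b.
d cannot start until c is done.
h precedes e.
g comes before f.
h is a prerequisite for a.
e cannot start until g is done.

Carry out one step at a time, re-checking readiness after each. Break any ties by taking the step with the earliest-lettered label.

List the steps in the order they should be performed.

c, d, g, h, a, e, b, f

Nothing is required for c, g and h. c has the earlier label → c first.
d now also ready, so the ready set is {d, g, h}; d has the earlier label → d.
Now g and h have their prerequisites met. g has the earlier label, so g next.
h is the only step now ready → h.
a and e are both available; a has the earlier label → a.
e needed g and h, now all done → e.
Ready: b and f. b has the earlier label → b.
That leaves f as the only ready step → f.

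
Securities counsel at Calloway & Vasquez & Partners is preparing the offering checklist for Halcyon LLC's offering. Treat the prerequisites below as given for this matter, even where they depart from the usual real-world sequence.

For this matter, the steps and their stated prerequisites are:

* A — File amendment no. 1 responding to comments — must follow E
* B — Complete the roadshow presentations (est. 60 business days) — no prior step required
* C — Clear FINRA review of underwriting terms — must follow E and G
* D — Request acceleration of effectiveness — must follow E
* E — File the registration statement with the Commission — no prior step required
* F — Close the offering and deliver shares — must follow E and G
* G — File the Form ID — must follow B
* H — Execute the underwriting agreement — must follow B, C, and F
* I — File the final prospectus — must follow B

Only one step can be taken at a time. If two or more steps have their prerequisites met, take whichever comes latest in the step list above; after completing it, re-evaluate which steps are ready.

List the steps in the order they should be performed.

E and B have no prerequisites; E is listed later, so E is first.
Ready: D, B and A. D is listed later → D.
B and A are both available; B is listed later → B.
Ready: I, G and A. I is listed later → I.
G and A are both available; G is listed later → G.
F, C and A are all available; F is listed later → F.
C and A are both available; C is listed later → C.
H now also ready, so the ready set is {H, A}; H is listed later → H.
That leaves A as the only ready step → A.

E, D, B, I, G, F, C, H, A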